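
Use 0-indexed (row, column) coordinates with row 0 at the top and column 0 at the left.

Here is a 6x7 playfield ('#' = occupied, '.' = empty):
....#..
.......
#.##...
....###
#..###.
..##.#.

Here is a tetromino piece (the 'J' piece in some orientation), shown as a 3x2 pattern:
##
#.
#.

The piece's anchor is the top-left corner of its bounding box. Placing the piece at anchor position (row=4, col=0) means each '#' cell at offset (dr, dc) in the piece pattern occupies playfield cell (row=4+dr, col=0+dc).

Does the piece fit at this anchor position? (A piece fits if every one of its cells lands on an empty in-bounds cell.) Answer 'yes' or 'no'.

Answer: no

Derivation:
Check each piece cell at anchor (4, 0):
  offset (0,0) -> (4,0): occupied ('#') -> FAIL
  offset (0,1) -> (4,1): empty -> OK
  offset (1,0) -> (5,0): empty -> OK
  offset (2,0) -> (6,0): out of bounds -> FAIL
All cells valid: no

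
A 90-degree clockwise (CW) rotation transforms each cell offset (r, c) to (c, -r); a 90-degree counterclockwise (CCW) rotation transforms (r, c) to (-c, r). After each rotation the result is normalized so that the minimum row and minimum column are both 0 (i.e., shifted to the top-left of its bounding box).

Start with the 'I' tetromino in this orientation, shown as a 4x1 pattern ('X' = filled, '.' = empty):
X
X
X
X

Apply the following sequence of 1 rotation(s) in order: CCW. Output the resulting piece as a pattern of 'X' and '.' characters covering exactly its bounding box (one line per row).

Start:
X
X
X
X
After rotation 1 (CCW):
XXXX

Answer: XXXX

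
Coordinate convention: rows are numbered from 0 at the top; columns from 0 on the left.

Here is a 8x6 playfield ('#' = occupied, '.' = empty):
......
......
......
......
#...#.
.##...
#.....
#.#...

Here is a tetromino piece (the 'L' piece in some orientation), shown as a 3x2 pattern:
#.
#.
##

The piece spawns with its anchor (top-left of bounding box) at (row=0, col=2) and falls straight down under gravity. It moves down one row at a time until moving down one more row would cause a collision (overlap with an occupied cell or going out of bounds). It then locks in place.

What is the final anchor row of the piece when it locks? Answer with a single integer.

Spawn at (row=0, col=2). Try each row:
  row 0: fits
  row 1: fits
  row 2: fits
  row 3: blocked -> lock at row 2

Answer: 2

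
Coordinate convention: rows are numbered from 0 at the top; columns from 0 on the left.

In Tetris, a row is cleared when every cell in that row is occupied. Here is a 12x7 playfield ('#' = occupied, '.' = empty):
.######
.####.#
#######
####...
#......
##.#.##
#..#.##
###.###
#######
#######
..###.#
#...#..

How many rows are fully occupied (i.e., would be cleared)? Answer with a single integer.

Check each row:
  row 0: 1 empty cell -> not full
  row 1: 2 empty cells -> not full
  row 2: 0 empty cells -> FULL (clear)
  row 3: 3 empty cells -> not full
  row 4: 6 empty cells -> not full
  row 5: 2 empty cells -> not full
  row 6: 3 empty cells -> not full
  row 7: 1 empty cell -> not full
  row 8: 0 empty cells -> FULL (clear)
  row 9: 0 empty cells -> FULL (clear)
  row 10: 3 empty cells -> not full
  row 11: 5 empty cells -> not full
Total rows cleared: 3

Answer: 3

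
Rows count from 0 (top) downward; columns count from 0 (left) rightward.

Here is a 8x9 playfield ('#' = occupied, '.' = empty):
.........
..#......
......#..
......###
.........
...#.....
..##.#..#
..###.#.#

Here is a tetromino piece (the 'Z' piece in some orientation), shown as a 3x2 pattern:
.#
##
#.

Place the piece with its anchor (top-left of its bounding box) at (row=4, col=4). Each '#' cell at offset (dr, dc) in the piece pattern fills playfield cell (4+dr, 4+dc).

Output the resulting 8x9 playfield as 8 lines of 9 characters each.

Fill (4+0,4+1) = (4,5)
Fill (4+1,4+0) = (5,4)
Fill (4+1,4+1) = (5,5)
Fill (4+2,4+0) = (6,4)

Answer: .........
..#......
......#..
......###
.....#...
...###...
..####..#
..###.#.#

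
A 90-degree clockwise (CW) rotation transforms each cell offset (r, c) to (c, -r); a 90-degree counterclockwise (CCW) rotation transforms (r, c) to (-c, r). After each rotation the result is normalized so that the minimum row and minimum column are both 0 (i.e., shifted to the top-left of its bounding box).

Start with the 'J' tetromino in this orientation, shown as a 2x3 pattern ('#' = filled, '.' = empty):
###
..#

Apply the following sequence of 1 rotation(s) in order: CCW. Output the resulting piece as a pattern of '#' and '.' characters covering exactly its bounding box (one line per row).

Start:
###
..#
After rotation 1 (CCW):
##
#.
#.

Answer: ##
#.
#.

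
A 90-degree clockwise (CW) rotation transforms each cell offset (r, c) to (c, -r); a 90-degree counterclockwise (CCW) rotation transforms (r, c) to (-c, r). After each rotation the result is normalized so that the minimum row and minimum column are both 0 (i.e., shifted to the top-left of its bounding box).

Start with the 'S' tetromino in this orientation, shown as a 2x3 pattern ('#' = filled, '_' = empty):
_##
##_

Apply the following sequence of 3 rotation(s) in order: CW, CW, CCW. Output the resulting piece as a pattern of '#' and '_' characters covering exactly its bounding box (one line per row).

Start:
_##
##_
After rotation 1 (CW):
#_
##
_#
After rotation 2 (CW):
_##
##_
After rotation 3 (CCW):
#_
##
_#

Answer: #_
##
_#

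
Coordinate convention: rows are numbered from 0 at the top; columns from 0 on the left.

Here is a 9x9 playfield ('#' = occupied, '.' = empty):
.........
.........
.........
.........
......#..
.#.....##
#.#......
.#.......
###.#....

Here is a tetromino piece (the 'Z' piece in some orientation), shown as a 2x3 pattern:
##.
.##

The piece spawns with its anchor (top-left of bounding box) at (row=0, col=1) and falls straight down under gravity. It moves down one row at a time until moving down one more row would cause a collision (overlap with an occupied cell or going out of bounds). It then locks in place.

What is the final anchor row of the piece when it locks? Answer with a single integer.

Answer: 4

Derivation:
Spawn at (row=0, col=1). Try each row:
  row 0: fits
  row 1: fits
  row 2: fits
  row 3: fits
  row 4: fits
  row 5: blocked -> lock at row 4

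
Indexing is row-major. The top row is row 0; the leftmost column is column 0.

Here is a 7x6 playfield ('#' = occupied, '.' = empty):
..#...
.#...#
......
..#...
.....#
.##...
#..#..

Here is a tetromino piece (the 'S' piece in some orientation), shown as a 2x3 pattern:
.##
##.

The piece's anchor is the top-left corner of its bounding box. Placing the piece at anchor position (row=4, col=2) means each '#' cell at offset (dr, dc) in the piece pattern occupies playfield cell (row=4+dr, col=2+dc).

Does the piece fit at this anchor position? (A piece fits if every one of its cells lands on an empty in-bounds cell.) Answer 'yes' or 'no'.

Answer: no

Derivation:
Check each piece cell at anchor (4, 2):
  offset (0,1) -> (4,3): empty -> OK
  offset (0,2) -> (4,4): empty -> OK
  offset (1,0) -> (5,2): occupied ('#') -> FAIL
  offset (1,1) -> (5,3): empty -> OK
All cells valid: no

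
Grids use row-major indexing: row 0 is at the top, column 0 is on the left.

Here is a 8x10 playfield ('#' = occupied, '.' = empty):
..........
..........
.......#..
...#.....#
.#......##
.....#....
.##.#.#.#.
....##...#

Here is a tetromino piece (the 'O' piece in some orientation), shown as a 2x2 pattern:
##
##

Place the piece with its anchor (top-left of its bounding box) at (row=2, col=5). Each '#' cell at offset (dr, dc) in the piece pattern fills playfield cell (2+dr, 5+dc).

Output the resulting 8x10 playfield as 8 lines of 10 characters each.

Fill (2+0,5+0) = (2,5)
Fill (2+0,5+1) = (2,6)
Fill (2+1,5+0) = (3,5)
Fill (2+1,5+1) = (3,6)

Answer: ..........
..........
.....###..
...#.##..#
.#......##
.....#....
.##.#.#.#.
....##...#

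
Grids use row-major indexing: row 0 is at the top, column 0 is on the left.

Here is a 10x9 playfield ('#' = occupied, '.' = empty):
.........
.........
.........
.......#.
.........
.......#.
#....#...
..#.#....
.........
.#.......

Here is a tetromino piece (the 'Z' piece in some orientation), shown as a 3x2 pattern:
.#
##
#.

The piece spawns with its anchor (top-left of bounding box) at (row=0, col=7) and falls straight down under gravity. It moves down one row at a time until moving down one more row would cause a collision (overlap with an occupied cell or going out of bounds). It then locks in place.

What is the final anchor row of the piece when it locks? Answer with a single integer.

Answer: 0

Derivation:
Spawn at (row=0, col=7). Try each row:
  row 0: fits
  row 1: blocked -> lock at row 0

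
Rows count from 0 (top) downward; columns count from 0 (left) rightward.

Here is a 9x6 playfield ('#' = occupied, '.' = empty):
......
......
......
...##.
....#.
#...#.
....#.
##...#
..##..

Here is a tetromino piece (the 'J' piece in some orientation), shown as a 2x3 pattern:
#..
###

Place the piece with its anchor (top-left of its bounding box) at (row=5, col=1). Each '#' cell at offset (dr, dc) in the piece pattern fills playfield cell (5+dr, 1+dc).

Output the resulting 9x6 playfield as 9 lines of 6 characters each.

Answer: ......
......
......
...##.
....#.
##..#.
.####.
##...#
..##..

Derivation:
Fill (5+0,1+0) = (5,1)
Fill (5+1,1+0) = (6,1)
Fill (5+1,1+1) = (6,2)
Fill (5+1,1+2) = (6,3)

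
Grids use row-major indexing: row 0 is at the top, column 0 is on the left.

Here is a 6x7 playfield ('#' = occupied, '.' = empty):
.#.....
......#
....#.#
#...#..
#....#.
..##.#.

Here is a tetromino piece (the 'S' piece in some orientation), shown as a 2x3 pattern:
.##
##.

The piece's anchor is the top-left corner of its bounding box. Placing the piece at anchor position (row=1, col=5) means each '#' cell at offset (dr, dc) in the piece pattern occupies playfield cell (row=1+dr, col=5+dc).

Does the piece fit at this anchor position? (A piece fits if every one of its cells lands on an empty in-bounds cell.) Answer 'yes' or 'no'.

Answer: no

Derivation:
Check each piece cell at anchor (1, 5):
  offset (0,1) -> (1,6): occupied ('#') -> FAIL
  offset (0,2) -> (1,7): out of bounds -> FAIL
  offset (1,0) -> (2,5): empty -> OK
  offset (1,1) -> (2,6): occupied ('#') -> FAIL
All cells valid: no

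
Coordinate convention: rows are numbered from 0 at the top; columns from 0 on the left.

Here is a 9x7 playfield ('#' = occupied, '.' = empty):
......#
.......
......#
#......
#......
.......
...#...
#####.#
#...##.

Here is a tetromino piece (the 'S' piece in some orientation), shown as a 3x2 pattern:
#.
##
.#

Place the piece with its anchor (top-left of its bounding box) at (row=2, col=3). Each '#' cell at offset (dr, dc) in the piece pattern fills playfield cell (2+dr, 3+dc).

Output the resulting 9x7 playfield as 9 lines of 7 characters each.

Answer: ......#
.......
...#..#
#..##..
#...#..
.......
...#...
#####.#
#...##.

Derivation:
Fill (2+0,3+0) = (2,3)
Fill (2+1,3+0) = (3,3)
Fill (2+1,3+1) = (3,4)
Fill (2+2,3+1) = (4,4)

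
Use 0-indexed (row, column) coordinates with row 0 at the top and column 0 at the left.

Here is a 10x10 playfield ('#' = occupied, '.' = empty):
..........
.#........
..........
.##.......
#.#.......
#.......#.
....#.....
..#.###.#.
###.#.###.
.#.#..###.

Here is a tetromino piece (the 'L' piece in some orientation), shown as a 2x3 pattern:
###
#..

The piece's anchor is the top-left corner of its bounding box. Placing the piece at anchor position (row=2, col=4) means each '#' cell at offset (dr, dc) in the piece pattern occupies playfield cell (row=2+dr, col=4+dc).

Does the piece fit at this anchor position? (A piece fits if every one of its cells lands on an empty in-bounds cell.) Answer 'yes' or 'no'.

Check each piece cell at anchor (2, 4):
  offset (0,0) -> (2,4): empty -> OK
  offset (0,1) -> (2,5): empty -> OK
  offset (0,2) -> (2,6): empty -> OK
  offset (1,0) -> (3,4): empty -> OK
All cells valid: yes

Answer: yes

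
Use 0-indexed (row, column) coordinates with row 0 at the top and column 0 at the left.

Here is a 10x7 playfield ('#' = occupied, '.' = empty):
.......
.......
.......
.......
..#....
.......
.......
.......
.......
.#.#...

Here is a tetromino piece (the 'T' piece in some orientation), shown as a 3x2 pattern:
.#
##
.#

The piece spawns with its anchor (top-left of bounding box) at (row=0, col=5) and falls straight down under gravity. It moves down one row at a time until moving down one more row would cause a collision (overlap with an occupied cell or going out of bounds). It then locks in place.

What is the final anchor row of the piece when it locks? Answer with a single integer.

Spawn at (row=0, col=5). Try each row:
  row 0: fits
  row 1: fits
  row 2: fits
  row 3: fits
  row 4: fits
  row 5: fits
  row 6: fits
  row 7: fits
  row 8: blocked -> lock at row 7

Answer: 7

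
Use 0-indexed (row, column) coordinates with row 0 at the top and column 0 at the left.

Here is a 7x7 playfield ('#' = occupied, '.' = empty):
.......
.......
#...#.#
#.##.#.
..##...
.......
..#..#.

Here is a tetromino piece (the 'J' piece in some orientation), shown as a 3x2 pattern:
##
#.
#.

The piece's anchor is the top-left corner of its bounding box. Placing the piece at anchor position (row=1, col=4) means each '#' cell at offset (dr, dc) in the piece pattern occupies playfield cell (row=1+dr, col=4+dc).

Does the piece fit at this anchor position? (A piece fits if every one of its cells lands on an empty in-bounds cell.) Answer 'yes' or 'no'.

Answer: no

Derivation:
Check each piece cell at anchor (1, 4):
  offset (0,0) -> (1,4): empty -> OK
  offset (0,1) -> (1,5): empty -> OK
  offset (1,0) -> (2,4): occupied ('#') -> FAIL
  offset (2,0) -> (3,4): empty -> OK
All cells valid: no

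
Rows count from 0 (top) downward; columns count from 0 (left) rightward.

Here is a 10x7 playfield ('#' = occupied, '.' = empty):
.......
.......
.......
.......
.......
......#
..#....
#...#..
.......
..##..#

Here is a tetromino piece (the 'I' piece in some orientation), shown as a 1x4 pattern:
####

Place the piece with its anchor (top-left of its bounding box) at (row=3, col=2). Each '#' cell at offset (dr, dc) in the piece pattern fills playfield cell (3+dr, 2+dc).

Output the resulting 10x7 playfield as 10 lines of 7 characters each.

Fill (3+0,2+0) = (3,2)
Fill (3+0,2+1) = (3,3)
Fill (3+0,2+2) = (3,4)
Fill (3+0,2+3) = (3,5)

Answer: .......
.......
.......
..####.
.......
......#
..#....
#...#..
.......
..##..#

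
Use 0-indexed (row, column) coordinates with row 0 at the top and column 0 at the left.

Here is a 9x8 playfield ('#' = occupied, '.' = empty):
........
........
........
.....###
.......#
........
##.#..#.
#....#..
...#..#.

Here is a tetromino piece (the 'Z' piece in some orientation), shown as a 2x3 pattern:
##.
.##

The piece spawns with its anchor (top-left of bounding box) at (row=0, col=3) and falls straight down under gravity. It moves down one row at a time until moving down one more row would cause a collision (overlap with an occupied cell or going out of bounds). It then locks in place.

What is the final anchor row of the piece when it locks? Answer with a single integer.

Answer: 1

Derivation:
Spawn at (row=0, col=3). Try each row:
  row 0: fits
  row 1: fits
  row 2: blocked -> lock at row 1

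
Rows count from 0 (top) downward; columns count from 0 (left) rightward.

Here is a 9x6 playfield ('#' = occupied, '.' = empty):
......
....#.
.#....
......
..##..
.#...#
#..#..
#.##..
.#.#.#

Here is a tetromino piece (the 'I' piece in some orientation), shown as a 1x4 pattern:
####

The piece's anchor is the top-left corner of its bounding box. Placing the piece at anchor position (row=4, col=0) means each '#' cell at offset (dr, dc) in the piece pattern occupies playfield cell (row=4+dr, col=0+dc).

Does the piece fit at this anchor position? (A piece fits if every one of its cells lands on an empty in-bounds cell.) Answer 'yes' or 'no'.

Answer: no

Derivation:
Check each piece cell at anchor (4, 0):
  offset (0,0) -> (4,0): empty -> OK
  offset (0,1) -> (4,1): empty -> OK
  offset (0,2) -> (4,2): occupied ('#') -> FAIL
  offset (0,3) -> (4,3): occupied ('#') -> FAIL
All cells valid: no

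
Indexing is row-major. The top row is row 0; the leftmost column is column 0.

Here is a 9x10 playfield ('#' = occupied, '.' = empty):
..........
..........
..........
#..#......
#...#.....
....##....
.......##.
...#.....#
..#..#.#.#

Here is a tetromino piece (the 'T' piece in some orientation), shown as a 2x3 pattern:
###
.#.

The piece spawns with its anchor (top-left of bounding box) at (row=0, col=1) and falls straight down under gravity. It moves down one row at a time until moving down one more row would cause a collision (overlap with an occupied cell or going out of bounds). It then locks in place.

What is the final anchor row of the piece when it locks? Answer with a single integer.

Spawn at (row=0, col=1). Try each row:
  row 0: fits
  row 1: fits
  row 2: fits
  row 3: blocked -> lock at row 2

Answer: 2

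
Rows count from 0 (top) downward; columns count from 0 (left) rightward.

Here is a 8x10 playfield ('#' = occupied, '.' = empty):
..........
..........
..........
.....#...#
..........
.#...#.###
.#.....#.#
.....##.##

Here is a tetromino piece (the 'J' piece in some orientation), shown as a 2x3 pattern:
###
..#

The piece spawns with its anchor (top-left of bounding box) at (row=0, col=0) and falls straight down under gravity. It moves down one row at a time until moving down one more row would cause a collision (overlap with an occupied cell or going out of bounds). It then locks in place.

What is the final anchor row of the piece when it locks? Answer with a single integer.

Answer: 4

Derivation:
Spawn at (row=0, col=0). Try each row:
  row 0: fits
  row 1: fits
  row 2: fits
  row 3: fits
  row 4: fits
  row 5: blocked -> lock at row 4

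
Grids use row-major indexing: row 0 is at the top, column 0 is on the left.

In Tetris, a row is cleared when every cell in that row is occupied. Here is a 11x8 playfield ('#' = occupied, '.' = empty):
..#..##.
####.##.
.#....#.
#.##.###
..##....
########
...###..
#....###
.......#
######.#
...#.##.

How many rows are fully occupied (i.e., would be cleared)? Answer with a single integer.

Check each row:
  row 0: 5 empty cells -> not full
  row 1: 2 empty cells -> not full
  row 2: 6 empty cells -> not full
  row 3: 2 empty cells -> not full
  row 4: 6 empty cells -> not full
  row 5: 0 empty cells -> FULL (clear)
  row 6: 5 empty cells -> not full
  row 7: 4 empty cells -> not full
  row 8: 7 empty cells -> not full
  row 9: 1 empty cell -> not full
  row 10: 5 empty cells -> not full
Total rows cleared: 1

Answer: 1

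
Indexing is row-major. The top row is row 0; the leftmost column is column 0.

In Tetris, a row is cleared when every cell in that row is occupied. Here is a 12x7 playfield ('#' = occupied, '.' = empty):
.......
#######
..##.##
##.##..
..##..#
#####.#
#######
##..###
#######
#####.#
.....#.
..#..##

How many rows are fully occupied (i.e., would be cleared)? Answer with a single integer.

Check each row:
  row 0: 7 empty cells -> not full
  row 1: 0 empty cells -> FULL (clear)
  row 2: 3 empty cells -> not full
  row 3: 3 empty cells -> not full
  row 4: 4 empty cells -> not full
  row 5: 1 empty cell -> not full
  row 6: 0 empty cells -> FULL (clear)
  row 7: 2 empty cells -> not full
  row 8: 0 empty cells -> FULL (clear)
  row 9: 1 empty cell -> not full
  row 10: 6 empty cells -> not full
  row 11: 4 empty cells -> not full
Total rows cleared: 3

Answer: 3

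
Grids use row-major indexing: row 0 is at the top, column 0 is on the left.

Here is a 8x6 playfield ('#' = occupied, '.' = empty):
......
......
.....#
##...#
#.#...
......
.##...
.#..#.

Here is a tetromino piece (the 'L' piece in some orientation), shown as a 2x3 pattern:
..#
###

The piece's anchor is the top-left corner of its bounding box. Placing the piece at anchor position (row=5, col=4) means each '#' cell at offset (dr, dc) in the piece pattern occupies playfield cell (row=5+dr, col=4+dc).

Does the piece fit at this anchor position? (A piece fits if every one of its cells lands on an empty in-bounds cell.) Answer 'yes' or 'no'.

Answer: no

Derivation:
Check each piece cell at anchor (5, 4):
  offset (0,2) -> (5,6): out of bounds -> FAIL
  offset (1,0) -> (6,4): empty -> OK
  offset (1,1) -> (6,5): empty -> OK
  offset (1,2) -> (6,6): out of bounds -> FAIL
All cells valid: no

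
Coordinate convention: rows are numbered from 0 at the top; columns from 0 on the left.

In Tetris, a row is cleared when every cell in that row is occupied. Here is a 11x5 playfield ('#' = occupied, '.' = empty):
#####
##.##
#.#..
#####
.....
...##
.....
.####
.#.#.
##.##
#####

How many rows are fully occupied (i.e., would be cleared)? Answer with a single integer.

Answer: 3

Derivation:
Check each row:
  row 0: 0 empty cells -> FULL (clear)
  row 1: 1 empty cell -> not full
  row 2: 3 empty cells -> not full
  row 3: 0 empty cells -> FULL (clear)
  row 4: 5 empty cells -> not full
  row 5: 3 empty cells -> not full
  row 6: 5 empty cells -> not full
  row 7: 1 empty cell -> not full
  row 8: 3 empty cells -> not full
  row 9: 1 empty cell -> not full
  row 10: 0 empty cells -> FULL (clear)
Total rows cleared: 3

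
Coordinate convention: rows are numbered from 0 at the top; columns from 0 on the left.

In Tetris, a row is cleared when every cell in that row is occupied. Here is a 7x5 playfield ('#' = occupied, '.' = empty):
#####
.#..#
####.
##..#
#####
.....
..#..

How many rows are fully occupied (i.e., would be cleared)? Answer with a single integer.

Answer: 2

Derivation:
Check each row:
  row 0: 0 empty cells -> FULL (clear)
  row 1: 3 empty cells -> not full
  row 2: 1 empty cell -> not full
  row 3: 2 empty cells -> not full
  row 4: 0 empty cells -> FULL (clear)
  row 5: 5 empty cells -> not full
  row 6: 4 empty cells -> not full
Total rows cleared: 2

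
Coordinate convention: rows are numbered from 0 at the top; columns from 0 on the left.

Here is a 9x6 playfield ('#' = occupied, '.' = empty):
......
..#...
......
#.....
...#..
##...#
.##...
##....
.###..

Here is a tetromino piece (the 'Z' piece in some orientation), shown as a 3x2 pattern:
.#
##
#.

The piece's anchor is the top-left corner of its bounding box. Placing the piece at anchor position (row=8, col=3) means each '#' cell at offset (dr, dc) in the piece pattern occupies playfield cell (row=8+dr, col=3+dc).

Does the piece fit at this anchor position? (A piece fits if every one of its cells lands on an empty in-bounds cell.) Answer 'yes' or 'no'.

Check each piece cell at anchor (8, 3):
  offset (0,1) -> (8,4): empty -> OK
  offset (1,0) -> (9,3): out of bounds -> FAIL
  offset (1,1) -> (9,4): out of bounds -> FAIL
  offset (2,0) -> (10,3): out of bounds -> FAIL
All cells valid: no

Answer: no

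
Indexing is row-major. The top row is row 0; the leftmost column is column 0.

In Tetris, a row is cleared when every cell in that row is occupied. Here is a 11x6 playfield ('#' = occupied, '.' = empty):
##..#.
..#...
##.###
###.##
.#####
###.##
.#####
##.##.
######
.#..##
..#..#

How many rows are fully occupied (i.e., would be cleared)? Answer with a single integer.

Check each row:
  row 0: 3 empty cells -> not full
  row 1: 5 empty cells -> not full
  row 2: 1 empty cell -> not full
  row 3: 1 empty cell -> not full
  row 4: 1 empty cell -> not full
  row 5: 1 empty cell -> not full
  row 6: 1 empty cell -> not full
  row 7: 2 empty cells -> not full
  row 8: 0 empty cells -> FULL (clear)
  row 9: 3 empty cells -> not full
  row 10: 4 empty cells -> not full
Total rows cleared: 1

Answer: 1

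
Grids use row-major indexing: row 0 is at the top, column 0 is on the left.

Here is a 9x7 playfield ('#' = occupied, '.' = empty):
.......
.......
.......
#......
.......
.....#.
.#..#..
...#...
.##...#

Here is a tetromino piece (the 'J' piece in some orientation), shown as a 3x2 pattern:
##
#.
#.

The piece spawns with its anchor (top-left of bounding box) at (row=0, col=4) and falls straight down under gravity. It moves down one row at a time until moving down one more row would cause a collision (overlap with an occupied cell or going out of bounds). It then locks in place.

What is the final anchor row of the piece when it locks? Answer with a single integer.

Spawn at (row=0, col=4). Try each row:
  row 0: fits
  row 1: fits
  row 2: fits
  row 3: fits
  row 4: blocked -> lock at row 3

Answer: 3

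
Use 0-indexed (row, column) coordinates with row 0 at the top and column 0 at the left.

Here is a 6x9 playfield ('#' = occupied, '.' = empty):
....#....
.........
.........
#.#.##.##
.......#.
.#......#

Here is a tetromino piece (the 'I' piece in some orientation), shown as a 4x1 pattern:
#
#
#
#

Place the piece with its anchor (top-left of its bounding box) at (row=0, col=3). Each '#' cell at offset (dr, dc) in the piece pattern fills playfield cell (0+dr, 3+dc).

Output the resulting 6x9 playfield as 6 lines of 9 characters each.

Answer: ...##....
...#.....
...#.....
#.####.##
.......#.
.#......#

Derivation:
Fill (0+0,3+0) = (0,3)
Fill (0+1,3+0) = (1,3)
Fill (0+2,3+0) = (2,3)
Fill (0+3,3+0) = (3,3)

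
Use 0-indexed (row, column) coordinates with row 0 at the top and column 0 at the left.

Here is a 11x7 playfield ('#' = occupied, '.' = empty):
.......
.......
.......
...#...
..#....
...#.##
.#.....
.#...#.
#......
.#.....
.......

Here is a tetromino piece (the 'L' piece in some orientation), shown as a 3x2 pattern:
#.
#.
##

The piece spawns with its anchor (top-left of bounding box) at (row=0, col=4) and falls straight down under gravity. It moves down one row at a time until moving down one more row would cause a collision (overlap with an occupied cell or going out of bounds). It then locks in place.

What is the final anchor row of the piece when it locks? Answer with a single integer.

Answer: 2

Derivation:
Spawn at (row=0, col=4). Try each row:
  row 0: fits
  row 1: fits
  row 2: fits
  row 3: blocked -> lock at row 2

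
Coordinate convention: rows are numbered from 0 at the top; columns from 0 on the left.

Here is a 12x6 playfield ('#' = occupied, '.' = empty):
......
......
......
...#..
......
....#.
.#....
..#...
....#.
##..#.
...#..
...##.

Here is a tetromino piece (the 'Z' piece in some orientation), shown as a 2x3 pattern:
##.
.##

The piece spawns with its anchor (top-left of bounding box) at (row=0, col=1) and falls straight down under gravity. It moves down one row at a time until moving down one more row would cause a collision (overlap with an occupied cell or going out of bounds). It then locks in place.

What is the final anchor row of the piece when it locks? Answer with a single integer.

Answer: 1

Derivation:
Spawn at (row=0, col=1). Try each row:
  row 0: fits
  row 1: fits
  row 2: blocked -> lock at row 1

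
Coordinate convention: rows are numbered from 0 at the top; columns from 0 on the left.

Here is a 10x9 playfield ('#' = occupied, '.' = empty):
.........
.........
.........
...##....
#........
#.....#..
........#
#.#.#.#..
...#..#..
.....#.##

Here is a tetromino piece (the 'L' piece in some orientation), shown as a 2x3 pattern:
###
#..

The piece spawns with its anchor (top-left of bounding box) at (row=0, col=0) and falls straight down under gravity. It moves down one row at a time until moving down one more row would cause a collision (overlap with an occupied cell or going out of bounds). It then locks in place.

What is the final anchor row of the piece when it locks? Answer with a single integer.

Answer: 2

Derivation:
Spawn at (row=0, col=0). Try each row:
  row 0: fits
  row 1: fits
  row 2: fits
  row 3: blocked -> lock at row 2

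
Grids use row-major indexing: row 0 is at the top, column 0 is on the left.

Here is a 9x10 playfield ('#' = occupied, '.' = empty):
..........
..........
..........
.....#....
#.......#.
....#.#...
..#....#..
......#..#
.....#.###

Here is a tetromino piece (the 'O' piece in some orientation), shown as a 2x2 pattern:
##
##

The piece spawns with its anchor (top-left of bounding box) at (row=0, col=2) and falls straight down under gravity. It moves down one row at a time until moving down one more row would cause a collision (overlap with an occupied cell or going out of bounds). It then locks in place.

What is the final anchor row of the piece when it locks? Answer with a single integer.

Answer: 4

Derivation:
Spawn at (row=0, col=2). Try each row:
  row 0: fits
  row 1: fits
  row 2: fits
  row 3: fits
  row 4: fits
  row 5: blocked -> lock at row 4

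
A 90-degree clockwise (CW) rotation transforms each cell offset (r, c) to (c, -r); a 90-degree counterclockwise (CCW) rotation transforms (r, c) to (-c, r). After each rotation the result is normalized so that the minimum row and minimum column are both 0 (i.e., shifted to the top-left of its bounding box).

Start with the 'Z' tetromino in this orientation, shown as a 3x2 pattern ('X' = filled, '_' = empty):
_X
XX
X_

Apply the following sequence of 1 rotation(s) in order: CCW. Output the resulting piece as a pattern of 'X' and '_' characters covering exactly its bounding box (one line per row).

Answer: XX_
_XX

Derivation:
Start:
_X
XX
X_
After rotation 1 (CCW):
XX_
_XX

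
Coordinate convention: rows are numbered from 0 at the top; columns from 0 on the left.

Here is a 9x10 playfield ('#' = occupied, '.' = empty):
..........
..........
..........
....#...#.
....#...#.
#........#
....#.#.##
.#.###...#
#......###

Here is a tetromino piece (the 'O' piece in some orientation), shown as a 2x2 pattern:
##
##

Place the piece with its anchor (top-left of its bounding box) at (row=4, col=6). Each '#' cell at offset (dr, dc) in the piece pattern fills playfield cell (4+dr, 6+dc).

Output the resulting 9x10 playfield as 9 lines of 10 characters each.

Fill (4+0,6+0) = (4,6)
Fill (4+0,6+1) = (4,7)
Fill (4+1,6+0) = (5,6)
Fill (4+1,6+1) = (5,7)

Answer: ..........
..........
..........
....#...#.
....#.###.
#.....##.#
....#.#.##
.#.###...#
#......###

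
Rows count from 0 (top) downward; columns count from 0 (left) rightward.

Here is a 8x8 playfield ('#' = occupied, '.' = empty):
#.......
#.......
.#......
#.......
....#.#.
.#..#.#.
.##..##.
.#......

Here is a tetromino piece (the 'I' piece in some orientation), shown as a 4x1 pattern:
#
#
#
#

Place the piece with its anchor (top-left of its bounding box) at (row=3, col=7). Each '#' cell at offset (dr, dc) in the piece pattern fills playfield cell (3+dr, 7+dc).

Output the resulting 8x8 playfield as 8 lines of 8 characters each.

Answer: #.......
#.......
.#......
#......#
....#.##
.#..#.##
.##..###
.#......

Derivation:
Fill (3+0,7+0) = (3,7)
Fill (3+1,7+0) = (4,7)
Fill (3+2,7+0) = (5,7)
Fill (3+3,7+0) = (6,7)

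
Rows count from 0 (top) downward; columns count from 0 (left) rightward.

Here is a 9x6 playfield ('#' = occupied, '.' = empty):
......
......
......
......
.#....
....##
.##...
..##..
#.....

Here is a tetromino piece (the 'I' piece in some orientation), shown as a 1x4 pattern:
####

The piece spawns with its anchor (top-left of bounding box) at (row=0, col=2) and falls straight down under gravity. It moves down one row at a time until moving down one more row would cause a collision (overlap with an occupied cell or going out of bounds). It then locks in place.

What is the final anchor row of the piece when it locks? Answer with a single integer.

Spawn at (row=0, col=2). Try each row:
  row 0: fits
  row 1: fits
  row 2: fits
  row 3: fits
  row 4: fits
  row 5: blocked -> lock at row 4

Answer: 4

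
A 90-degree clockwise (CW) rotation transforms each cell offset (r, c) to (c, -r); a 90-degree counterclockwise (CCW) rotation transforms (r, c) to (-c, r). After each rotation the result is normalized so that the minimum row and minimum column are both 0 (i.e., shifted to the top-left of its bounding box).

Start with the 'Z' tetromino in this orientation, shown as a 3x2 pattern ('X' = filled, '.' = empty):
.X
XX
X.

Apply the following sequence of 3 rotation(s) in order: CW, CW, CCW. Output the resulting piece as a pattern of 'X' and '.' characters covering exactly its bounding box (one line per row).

Start:
.X
XX
X.
After rotation 1 (CW):
XX.
.XX
After rotation 2 (CW):
.X
XX
X.
After rotation 3 (CCW):
XX.
.XX

Answer: XX.
.XX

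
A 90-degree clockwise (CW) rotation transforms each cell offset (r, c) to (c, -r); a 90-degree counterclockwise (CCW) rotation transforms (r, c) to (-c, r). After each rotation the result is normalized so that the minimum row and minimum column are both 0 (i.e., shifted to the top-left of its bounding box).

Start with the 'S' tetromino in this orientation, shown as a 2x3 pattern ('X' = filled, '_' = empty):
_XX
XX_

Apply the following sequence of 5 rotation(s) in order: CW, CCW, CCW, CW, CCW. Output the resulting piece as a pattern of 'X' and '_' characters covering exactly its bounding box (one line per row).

Start:
_XX
XX_
After rotation 1 (CW):
X_
XX
_X
After rotation 2 (CCW):
_XX
XX_
After rotation 3 (CCW):
X_
XX
_X
After rotation 4 (CW):
_XX
XX_
After rotation 5 (CCW):
X_
XX
_X

Answer: X_
XX
_X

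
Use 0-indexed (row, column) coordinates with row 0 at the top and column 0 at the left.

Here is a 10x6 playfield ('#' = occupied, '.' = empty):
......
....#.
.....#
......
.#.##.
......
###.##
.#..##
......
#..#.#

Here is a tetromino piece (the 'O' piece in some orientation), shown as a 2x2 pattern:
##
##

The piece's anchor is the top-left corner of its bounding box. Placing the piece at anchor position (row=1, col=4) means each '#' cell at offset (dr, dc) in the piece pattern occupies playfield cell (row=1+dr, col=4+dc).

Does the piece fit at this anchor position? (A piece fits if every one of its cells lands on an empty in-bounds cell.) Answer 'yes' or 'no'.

Check each piece cell at anchor (1, 4):
  offset (0,0) -> (1,4): occupied ('#') -> FAIL
  offset (0,1) -> (1,5): empty -> OK
  offset (1,0) -> (2,4): empty -> OK
  offset (1,1) -> (2,5): occupied ('#') -> FAIL
All cells valid: no

Answer: no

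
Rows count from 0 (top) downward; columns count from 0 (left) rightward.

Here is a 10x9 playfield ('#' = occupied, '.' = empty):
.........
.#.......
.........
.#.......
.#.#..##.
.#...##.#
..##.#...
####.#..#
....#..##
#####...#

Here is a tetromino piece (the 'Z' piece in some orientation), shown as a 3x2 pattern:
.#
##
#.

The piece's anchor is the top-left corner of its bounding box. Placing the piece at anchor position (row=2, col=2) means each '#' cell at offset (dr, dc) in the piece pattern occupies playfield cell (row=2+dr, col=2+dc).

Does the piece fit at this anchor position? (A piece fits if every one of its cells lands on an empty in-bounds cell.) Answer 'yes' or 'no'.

Check each piece cell at anchor (2, 2):
  offset (0,1) -> (2,3): empty -> OK
  offset (1,0) -> (3,2): empty -> OK
  offset (1,1) -> (3,3): empty -> OK
  offset (2,0) -> (4,2): empty -> OK
All cells valid: yes

Answer: yes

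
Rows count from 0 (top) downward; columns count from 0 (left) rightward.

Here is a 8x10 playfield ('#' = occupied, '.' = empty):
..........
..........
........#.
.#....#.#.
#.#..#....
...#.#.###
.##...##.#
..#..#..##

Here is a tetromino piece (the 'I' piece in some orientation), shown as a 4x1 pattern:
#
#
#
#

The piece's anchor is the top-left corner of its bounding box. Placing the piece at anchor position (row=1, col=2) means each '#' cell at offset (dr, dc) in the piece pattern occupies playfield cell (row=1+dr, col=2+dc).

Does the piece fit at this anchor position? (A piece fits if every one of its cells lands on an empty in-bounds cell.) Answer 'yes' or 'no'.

Answer: no

Derivation:
Check each piece cell at anchor (1, 2):
  offset (0,0) -> (1,2): empty -> OK
  offset (1,0) -> (2,2): empty -> OK
  offset (2,0) -> (3,2): empty -> OK
  offset (3,0) -> (4,2): occupied ('#') -> FAIL
All cells valid: no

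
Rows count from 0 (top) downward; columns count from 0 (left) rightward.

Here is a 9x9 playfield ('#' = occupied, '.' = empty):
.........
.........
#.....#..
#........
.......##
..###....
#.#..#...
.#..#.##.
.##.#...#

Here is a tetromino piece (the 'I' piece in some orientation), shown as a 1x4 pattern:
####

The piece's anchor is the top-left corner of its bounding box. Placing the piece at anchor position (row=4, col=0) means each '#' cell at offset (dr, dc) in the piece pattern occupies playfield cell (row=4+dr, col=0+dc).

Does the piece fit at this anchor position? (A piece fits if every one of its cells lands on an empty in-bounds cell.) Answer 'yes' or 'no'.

Answer: yes

Derivation:
Check each piece cell at anchor (4, 0):
  offset (0,0) -> (4,0): empty -> OK
  offset (0,1) -> (4,1): empty -> OK
  offset (0,2) -> (4,2): empty -> OK
  offset (0,3) -> (4,3): empty -> OK
All cells valid: yes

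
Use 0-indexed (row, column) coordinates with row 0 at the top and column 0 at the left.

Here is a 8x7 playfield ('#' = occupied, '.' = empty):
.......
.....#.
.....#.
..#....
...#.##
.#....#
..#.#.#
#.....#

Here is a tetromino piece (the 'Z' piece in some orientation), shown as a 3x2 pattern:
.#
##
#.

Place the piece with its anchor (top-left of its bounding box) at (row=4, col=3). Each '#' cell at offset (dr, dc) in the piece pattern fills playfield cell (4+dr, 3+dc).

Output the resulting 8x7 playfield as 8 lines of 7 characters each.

Answer: .......
.....#.
.....#.
..#....
...####
.#.##.#
..###.#
#.....#

Derivation:
Fill (4+0,3+1) = (4,4)
Fill (4+1,3+0) = (5,3)
Fill (4+1,3+1) = (5,4)
Fill (4+2,3+0) = (6,3)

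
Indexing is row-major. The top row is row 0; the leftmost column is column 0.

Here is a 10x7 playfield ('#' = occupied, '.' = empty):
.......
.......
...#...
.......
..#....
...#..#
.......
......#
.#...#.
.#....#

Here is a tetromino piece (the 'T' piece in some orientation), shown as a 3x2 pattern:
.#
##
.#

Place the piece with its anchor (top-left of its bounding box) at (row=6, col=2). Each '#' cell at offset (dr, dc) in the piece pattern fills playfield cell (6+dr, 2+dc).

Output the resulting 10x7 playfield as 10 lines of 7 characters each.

Fill (6+0,2+1) = (6,3)
Fill (6+1,2+0) = (7,2)
Fill (6+1,2+1) = (7,3)
Fill (6+2,2+1) = (8,3)

Answer: .......
.......
...#...
.......
..#....
...#..#
...#...
..##..#
.#.#.#.
.#....#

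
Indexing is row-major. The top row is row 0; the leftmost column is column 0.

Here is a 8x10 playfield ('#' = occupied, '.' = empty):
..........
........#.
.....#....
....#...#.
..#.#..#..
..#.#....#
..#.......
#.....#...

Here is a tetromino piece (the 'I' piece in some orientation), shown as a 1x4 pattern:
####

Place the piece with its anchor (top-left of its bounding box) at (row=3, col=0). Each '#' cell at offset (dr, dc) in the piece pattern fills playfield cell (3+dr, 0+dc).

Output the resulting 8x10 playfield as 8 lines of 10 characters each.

Fill (3+0,0+0) = (3,0)
Fill (3+0,0+1) = (3,1)
Fill (3+0,0+2) = (3,2)
Fill (3+0,0+3) = (3,3)

Answer: ..........
........#.
.....#....
#####...#.
..#.#..#..
..#.#....#
..#.......
#.....#...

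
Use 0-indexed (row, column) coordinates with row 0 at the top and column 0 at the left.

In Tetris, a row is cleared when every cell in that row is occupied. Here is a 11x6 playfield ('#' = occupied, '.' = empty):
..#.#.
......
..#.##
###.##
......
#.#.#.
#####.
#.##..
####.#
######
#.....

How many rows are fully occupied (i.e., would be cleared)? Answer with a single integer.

Answer: 1

Derivation:
Check each row:
  row 0: 4 empty cells -> not full
  row 1: 6 empty cells -> not full
  row 2: 3 empty cells -> not full
  row 3: 1 empty cell -> not full
  row 4: 6 empty cells -> not full
  row 5: 3 empty cells -> not full
  row 6: 1 empty cell -> not full
  row 7: 3 empty cells -> not full
  row 8: 1 empty cell -> not full
  row 9: 0 empty cells -> FULL (clear)
  row 10: 5 empty cells -> not full
Total rows cleared: 1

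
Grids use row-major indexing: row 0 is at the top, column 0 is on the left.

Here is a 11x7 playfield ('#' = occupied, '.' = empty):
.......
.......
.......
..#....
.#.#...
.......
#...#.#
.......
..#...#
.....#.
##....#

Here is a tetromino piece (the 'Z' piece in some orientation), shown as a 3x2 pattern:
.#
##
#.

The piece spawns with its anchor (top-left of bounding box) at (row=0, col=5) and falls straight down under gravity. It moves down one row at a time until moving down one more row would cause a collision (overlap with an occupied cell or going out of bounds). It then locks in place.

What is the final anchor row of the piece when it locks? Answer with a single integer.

Spawn at (row=0, col=5). Try each row:
  row 0: fits
  row 1: fits
  row 2: fits
  row 3: fits
  row 4: fits
  row 5: blocked -> lock at row 4

Answer: 4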